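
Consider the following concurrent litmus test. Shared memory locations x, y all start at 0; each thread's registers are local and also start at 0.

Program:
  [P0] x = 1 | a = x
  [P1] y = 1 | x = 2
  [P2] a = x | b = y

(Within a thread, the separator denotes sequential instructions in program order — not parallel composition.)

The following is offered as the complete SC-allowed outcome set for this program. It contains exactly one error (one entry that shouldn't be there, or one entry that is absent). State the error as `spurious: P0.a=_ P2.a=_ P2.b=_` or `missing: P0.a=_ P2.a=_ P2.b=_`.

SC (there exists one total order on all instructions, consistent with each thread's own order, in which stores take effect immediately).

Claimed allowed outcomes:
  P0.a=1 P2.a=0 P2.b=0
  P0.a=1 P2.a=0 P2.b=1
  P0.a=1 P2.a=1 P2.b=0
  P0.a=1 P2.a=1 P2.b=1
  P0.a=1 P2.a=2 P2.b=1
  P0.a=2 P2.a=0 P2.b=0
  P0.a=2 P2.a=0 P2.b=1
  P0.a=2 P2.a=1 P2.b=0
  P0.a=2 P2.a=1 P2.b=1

outcome vector order: (P0.a,P2.a,P2.b)
under SC → 100 101 110 111 121 200 201 210 211 221
SC∖claimed = {221}

missing: P0.a=2 P2.a=2 P2.b=1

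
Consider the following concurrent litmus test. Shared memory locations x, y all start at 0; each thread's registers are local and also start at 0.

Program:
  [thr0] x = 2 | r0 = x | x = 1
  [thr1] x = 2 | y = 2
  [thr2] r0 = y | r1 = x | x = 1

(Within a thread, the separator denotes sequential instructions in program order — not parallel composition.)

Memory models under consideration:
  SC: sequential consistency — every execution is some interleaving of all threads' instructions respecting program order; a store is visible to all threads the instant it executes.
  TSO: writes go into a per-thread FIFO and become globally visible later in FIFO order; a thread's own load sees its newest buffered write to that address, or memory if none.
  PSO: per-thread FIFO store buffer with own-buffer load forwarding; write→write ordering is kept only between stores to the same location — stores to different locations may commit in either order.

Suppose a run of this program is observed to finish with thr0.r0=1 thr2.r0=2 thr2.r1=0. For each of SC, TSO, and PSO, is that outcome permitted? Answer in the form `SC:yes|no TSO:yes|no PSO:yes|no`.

SC:no TSO:no PSO:yes

outcome vector order: (thr0.r0,thr2.r0,thr2.r1)
SC (8): <1 0 0>; <1 0 2>; <1 2 2>; <2 0 0>; <2 0 1>; <2 0 2>; <2 2 1>; <2 2 2>
TSO (8): <1 0 0>; <1 0 2>; <1 2 2>; <2 0 0>; <2 0 1>; <2 0 2>; <2 2 1>; <2 2 2>
PSO (10): <1 0 0>; <1 0 2>; <1 2 0>; <1 2 2>; <2 0 0>; <2 0 1>; <2 0 2>; <2 2 0>; <2 2 1>; <2 2 2>
target <1 2 0> ∈ {PSO}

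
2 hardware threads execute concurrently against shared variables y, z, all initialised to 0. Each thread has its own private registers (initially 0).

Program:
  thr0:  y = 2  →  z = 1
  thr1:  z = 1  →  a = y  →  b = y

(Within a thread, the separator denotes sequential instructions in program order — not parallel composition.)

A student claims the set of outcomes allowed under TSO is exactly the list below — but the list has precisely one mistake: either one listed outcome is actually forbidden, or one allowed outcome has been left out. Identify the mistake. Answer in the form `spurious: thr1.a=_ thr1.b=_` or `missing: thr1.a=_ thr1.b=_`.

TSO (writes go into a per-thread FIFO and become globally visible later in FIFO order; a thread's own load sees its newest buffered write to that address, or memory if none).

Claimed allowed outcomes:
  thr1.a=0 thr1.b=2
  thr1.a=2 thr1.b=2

missing: thr1.a=0 thr1.b=0

outcome vector order: (thr1.a,thr1.b)
TSO (3): <0 0> <0 2> <2 2>
TSO∖claimed = {<0 0>}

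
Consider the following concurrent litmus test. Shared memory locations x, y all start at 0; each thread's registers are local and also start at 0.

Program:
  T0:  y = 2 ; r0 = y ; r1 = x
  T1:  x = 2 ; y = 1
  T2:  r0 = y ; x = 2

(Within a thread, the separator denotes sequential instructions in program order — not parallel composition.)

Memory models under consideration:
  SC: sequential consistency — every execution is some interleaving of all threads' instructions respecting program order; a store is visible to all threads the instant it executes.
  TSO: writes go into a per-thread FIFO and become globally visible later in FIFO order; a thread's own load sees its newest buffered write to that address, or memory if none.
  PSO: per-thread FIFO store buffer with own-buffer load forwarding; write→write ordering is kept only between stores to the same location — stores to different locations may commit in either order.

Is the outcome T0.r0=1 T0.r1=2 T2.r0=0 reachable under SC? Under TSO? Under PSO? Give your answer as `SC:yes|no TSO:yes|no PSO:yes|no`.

SC:yes TSO:yes PSO:yes

outcome vector order: (T0.r0,T0.r1,T2.r0)
[SC] allowed = {1/2/0; 1/2/1; 1/2/2; 2/0/0; 2/0/1; 2/0/2; 2/2/0; 2/2/1; 2/2/2}
[TSO] allowed = {1/2/0; 1/2/1; 1/2/2; 2/0/0; 2/0/1; 2/0/2; 2/2/0; 2/2/1; 2/2/2}
[PSO] allowed = {1/0/0; 1/0/1; 1/0/2; 1/2/0; 1/2/1; 1/2/2; 2/0/0; 2/0/1; 2/0/2; 2/2/0; 2/2/1; 2/2/2}
target 1/2/0 ∈ {SC,TSO,PSO}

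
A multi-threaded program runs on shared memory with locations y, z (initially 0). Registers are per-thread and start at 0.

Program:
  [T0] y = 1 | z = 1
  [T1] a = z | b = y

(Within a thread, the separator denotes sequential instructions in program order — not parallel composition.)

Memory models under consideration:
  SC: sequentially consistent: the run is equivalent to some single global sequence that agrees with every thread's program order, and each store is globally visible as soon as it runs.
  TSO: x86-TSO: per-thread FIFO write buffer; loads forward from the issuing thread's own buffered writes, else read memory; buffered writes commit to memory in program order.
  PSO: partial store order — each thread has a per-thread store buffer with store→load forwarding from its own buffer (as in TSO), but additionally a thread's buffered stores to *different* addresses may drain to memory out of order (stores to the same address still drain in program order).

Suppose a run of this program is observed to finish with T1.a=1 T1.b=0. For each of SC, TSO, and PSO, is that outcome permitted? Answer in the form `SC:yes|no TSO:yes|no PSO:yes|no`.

outcome vector order: (T1.a,T1.b)
SC (3): 00; 01; 11
TSO (3): 00; 01; 11
PSO (4): 00; 01; 10; 11
target 10 ∈ {PSO}

SC:no TSO:no PSO:yes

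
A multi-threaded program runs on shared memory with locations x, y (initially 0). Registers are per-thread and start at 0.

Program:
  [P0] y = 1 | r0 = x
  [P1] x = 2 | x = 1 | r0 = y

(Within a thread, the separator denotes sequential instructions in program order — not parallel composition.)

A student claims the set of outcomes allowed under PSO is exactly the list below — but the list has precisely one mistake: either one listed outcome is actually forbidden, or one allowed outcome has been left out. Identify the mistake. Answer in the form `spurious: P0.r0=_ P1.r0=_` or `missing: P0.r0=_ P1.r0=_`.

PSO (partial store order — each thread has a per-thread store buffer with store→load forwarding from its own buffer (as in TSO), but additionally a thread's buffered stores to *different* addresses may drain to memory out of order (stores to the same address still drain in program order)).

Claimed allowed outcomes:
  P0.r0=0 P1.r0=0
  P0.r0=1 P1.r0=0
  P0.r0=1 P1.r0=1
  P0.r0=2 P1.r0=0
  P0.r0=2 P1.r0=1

outcome vector order: (P0.r0,P1.r0)
under PSO → (0,0) (0,1) (1,0) (1,1) (2,0) (2,1)
PSO∖claimed = {(0,1)}

missing: P0.r0=0 P1.r0=1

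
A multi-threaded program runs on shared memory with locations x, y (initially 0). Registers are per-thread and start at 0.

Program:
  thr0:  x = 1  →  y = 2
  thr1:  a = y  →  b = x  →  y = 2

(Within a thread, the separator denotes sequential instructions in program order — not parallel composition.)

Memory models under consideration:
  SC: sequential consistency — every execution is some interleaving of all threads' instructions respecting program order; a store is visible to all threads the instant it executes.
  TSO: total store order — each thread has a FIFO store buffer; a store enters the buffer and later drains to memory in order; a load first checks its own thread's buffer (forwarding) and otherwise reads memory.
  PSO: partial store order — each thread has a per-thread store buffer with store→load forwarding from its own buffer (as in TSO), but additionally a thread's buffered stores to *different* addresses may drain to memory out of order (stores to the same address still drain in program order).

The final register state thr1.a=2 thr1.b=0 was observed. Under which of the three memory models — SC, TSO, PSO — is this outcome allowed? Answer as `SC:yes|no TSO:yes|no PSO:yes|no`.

SC:no TSO:no PSO:yes

outcome vector order: (thr1.a,thr1.b)
[SC] allowed = {(0,0), (0,1), (2,1)}
[TSO] allowed = {(0,0), (0,1), (2,1)}
[PSO] allowed = {(0,0), (0,1), (2,0), (2,1)}
target (2,0) ∈ {PSO}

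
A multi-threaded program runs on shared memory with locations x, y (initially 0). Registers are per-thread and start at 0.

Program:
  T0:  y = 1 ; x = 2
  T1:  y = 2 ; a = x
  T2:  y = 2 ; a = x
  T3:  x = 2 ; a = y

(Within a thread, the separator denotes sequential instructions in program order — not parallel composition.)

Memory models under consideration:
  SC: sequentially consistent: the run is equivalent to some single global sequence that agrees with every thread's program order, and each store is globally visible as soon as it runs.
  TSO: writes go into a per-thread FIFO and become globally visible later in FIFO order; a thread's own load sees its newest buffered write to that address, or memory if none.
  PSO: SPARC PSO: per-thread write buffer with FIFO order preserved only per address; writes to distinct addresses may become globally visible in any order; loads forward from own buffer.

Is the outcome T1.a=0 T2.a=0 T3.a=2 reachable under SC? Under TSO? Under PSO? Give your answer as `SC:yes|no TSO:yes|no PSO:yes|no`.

outcome vector order: (T1.a,T2.a,T3.a)
[SC] allowed = {<0 0 1>, <0 0 2>, <0 2 1>, <0 2 2>, <2 0 1>, <2 0 2>, <2 2 0>, <2 2 1>, <2 2 2>}
[TSO] allowed = {<0 0 0>, <0 0 1>, <0 0 2>, <0 2 0>, <0 2 1>, <0 2 2>, <2 0 0>, <2 0 1>, <2 0 2>, <2 2 0>, <2 2 1>, <2 2 2>}
[PSO] allowed = {<0 0 0>, <0 0 1>, <0 0 2>, <0 2 0>, <0 2 1>, <0 2 2>, <2 0 0>, <2 0 1>, <2 0 2>, <2 2 0>, <2 2 1>, <2 2 2>}
target <0 0 2> ∈ {SC,TSO,PSO}

SC:yes TSO:yes PSO:yes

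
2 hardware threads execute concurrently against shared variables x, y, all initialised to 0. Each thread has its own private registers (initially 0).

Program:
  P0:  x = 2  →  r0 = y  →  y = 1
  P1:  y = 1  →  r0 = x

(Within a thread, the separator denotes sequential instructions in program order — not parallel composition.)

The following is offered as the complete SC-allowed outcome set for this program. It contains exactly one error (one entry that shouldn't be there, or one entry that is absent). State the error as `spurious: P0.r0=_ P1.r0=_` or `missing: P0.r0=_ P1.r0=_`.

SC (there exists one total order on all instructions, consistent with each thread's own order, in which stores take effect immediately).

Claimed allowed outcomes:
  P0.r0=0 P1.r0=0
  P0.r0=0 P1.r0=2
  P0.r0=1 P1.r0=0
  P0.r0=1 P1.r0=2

outcome vector order: (P0.r0,P1.r0)
SC: 3 outcomes — {0/2 1/0 1/2}
claimed∖SC = {0/0}

spurious: P0.r0=0 P1.r0=0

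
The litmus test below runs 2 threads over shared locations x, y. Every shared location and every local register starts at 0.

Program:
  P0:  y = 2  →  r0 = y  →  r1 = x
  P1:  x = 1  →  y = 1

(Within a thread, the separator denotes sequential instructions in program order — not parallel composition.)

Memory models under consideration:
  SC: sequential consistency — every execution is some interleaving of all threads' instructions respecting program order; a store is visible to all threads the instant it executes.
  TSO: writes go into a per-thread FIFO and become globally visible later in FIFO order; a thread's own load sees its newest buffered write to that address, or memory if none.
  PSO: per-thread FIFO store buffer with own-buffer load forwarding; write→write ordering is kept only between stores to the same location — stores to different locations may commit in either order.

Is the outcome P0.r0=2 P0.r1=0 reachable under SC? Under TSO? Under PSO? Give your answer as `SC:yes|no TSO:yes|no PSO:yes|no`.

SC:yes TSO:yes PSO:yes

outcome vector order: (P0.r0,P0.r1)
[SC] allowed = {1/1, 2/0, 2/1}
[TSO] allowed = {1/1, 2/0, 2/1}
[PSO] allowed = {1/0, 1/1, 2/0, 2/1}
target 2/0 ∈ {SC,TSO,PSO}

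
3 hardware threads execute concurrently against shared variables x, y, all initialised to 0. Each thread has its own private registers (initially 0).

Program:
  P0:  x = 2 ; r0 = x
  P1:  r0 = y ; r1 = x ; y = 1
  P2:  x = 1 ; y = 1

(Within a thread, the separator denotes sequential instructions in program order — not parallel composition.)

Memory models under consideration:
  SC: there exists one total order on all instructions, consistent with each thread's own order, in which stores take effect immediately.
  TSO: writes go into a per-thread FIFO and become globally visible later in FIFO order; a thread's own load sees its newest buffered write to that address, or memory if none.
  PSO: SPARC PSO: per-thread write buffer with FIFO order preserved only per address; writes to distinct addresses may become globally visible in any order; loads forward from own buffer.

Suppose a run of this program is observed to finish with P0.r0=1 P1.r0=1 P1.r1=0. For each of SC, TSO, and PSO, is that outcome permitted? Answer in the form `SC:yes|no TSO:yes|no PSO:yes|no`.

outcome vector order: (P0.r0,P1.r0,P1.r1)
under SC → (1,0,0); (1,0,1); (1,0,2); (1,1,1); (2,0,0); (2,0,1); (2,0,2); (2,1,1); (2,1,2)
under TSO → (1,0,0); (1,0,1); (1,0,2); (1,1,1); (2,0,0); (2,0,1); (2,0,2); (2,1,1); (2,1,2)
under PSO → (1,0,0); (1,0,1); (1,0,2); (1,1,0); (1,1,1); (1,1,2); (2,0,0); (2,0,1); (2,0,2); (2,1,0); (2,1,1); (2,1,2)
target (1,1,0) ∈ {PSO}

SC:no TSO:no PSO:yes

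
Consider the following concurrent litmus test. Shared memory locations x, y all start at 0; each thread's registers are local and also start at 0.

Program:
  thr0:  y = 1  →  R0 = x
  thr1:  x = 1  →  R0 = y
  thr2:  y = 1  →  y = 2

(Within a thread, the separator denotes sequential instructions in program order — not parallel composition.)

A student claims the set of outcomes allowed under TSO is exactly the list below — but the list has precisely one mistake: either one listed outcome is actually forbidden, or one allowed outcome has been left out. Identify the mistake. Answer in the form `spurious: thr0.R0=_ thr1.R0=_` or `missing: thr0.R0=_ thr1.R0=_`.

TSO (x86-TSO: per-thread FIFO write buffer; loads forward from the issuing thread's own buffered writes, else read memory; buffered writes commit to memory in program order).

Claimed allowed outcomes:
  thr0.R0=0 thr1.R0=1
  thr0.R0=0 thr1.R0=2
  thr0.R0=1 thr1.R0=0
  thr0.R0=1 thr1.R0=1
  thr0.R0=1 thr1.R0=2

missing: thr0.R0=0 thr1.R0=0

outcome vector order: (thr0.R0,thr1.R0)
TSO: 6 outcomes — {00; 01; 02; 10; 11; 12}
TSO∖claimed = {00}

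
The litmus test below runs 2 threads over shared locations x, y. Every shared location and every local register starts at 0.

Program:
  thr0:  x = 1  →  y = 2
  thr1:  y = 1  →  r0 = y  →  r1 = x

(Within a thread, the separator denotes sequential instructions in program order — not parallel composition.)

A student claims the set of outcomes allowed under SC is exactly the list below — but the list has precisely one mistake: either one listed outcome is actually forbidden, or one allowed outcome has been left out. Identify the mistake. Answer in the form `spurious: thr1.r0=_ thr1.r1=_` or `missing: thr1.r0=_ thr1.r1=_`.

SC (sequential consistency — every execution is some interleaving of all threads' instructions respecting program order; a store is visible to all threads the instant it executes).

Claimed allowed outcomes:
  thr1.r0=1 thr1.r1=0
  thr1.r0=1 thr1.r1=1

missing: thr1.r0=2 thr1.r1=1

outcome vector order: (thr1.r0,thr1.r1)
SC (3): <1 0> <1 1> <2 1>
SC∖claimed = {<2 1>}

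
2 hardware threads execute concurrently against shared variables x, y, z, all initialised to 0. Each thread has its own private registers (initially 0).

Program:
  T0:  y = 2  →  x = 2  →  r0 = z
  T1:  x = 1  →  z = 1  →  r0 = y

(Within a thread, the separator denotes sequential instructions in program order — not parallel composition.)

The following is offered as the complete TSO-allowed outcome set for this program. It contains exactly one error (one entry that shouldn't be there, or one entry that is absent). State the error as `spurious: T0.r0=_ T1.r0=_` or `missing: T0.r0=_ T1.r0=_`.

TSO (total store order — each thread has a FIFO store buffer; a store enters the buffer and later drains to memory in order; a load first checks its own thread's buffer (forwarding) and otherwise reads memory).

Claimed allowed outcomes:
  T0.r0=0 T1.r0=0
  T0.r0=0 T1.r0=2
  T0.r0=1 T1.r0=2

outcome vector order: (T0.r0,T1.r0)
TSO (4): 00; 02; 10; 12
TSO∖claimed = {10}

missing: T0.r0=1 T1.r0=0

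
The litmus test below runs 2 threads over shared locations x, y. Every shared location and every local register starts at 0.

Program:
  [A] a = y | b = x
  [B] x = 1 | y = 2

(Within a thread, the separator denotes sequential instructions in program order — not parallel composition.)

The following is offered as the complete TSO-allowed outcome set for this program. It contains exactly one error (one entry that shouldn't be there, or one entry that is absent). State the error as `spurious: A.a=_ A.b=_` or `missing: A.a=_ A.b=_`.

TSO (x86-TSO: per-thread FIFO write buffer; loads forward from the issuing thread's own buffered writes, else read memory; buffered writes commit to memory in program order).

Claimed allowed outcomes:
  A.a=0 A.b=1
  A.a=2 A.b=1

outcome vector order: (A.a,A.b)
TSO (3): 0/0; 0/1; 2/1
TSO∖claimed = {0/0}

missing: A.a=0 A.b=0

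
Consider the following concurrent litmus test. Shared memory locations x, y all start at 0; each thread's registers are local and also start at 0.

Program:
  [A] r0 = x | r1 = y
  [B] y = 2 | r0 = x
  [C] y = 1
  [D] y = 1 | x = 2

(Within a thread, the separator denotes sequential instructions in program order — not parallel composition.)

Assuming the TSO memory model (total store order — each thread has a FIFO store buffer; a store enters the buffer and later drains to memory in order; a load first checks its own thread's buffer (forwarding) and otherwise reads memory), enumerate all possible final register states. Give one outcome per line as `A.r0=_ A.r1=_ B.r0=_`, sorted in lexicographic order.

outcome vector order: (A.r0,A.r1,B.r0)
|TSO outcomes| = 10

A.r0=0 A.r1=0 B.r0=0
A.r0=0 A.r1=0 B.r0=2
A.r0=0 A.r1=1 B.r0=0
A.r0=0 A.r1=1 B.r0=2
A.r0=0 A.r1=2 B.r0=0
A.r0=0 A.r1=2 B.r0=2
A.r0=2 A.r1=1 B.r0=0
A.r0=2 A.r1=1 B.r0=2
A.r0=2 A.r1=2 B.r0=0
A.r0=2 A.r1=2 B.r0=2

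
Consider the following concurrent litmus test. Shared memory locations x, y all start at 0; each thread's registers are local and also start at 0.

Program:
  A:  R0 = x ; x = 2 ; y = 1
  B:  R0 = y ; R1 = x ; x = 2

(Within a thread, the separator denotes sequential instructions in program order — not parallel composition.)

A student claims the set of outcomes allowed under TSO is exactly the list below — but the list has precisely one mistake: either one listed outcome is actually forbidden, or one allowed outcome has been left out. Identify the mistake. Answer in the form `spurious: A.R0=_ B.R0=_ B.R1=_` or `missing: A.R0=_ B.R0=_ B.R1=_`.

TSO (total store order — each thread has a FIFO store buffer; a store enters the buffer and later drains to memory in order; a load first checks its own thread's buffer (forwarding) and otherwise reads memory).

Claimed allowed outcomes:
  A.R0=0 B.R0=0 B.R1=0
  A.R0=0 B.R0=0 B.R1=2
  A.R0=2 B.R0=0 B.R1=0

missing: A.R0=0 B.R0=1 B.R1=2

outcome vector order: (A.R0,B.R0,B.R1)
under TSO → 0/0/0, 0/0/2, 0/1/2, 2/0/0
TSO∖claimed = {0/1/2}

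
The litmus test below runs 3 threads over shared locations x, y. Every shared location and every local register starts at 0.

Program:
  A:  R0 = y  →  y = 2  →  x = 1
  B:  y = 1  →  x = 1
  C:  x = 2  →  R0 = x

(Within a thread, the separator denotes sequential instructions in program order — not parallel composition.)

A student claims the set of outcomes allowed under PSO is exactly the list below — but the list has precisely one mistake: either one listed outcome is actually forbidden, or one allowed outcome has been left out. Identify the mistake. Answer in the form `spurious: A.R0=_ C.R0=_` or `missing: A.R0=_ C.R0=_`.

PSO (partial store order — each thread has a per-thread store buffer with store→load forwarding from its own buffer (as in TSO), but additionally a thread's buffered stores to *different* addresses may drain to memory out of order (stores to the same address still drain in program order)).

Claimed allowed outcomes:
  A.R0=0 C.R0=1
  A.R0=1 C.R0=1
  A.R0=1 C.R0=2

outcome vector order: (A.R0,C.R0)
[PSO] allowed = {01 02 11 12}
PSO∖claimed = {02}

missing: A.R0=0 C.R0=2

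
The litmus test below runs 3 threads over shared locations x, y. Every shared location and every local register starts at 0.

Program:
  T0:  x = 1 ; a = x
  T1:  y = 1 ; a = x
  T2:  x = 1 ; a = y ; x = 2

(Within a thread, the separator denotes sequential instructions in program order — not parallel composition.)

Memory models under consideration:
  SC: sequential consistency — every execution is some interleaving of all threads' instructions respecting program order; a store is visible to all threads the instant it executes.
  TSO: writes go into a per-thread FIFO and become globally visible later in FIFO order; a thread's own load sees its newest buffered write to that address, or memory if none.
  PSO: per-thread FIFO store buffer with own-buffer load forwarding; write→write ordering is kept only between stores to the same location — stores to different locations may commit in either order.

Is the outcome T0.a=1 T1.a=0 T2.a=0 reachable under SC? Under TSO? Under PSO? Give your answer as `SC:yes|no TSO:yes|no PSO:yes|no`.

SC:no TSO:yes PSO:yes

outcome vector order: (T0.a,T1.a,T2.a)
SC (10): <1 0 1>; <1 1 0>; <1 1 1>; <1 2 0>; <1 2 1>; <2 0 1>; <2 1 0>; <2 1 1>; <2 2 0>; <2 2 1>
TSO (12): <1 0 0>; <1 0 1>; <1 1 0>; <1 1 1>; <1 2 0>; <1 2 1>; <2 0 0>; <2 0 1>; <2 1 0>; <2 1 1>; <2 2 0>; <2 2 1>
PSO (12): <1 0 0>; <1 0 1>; <1 1 0>; <1 1 1>; <1 2 0>; <1 2 1>; <2 0 0>; <2 0 1>; <2 1 0>; <2 1 1>; <2 2 0>; <2 2 1>
target <1 0 0> ∈ {TSO,PSO}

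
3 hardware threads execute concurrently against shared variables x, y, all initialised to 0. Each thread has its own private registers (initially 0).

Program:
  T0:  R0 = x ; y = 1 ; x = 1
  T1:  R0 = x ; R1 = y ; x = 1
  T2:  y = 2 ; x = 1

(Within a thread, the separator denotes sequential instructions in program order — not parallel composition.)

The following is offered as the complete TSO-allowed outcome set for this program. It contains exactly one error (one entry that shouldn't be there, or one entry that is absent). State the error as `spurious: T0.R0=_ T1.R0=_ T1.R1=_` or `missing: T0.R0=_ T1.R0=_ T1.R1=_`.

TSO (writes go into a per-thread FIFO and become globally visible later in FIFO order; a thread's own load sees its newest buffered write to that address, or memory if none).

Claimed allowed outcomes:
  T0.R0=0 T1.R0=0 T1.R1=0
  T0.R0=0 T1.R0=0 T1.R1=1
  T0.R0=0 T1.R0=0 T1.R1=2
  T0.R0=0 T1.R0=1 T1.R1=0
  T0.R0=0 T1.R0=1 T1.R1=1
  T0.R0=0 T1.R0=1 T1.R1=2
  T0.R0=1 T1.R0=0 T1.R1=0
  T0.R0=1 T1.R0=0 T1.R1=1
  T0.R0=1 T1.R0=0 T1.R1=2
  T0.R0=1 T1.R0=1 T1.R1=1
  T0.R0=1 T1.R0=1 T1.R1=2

outcome vector order: (T0.R0,T1.R0,T1.R1)
TSO (10): (0,0,0) (0,0,1) (0,0,2) (0,1,1) (0,1,2) (1,0,0) (1,0,1) (1,0,2) (1,1,1) (1,1,2)
claimed∖TSO = {(0,1,0)}

spurious: T0.R0=0 T1.R0=1 T1.R1=0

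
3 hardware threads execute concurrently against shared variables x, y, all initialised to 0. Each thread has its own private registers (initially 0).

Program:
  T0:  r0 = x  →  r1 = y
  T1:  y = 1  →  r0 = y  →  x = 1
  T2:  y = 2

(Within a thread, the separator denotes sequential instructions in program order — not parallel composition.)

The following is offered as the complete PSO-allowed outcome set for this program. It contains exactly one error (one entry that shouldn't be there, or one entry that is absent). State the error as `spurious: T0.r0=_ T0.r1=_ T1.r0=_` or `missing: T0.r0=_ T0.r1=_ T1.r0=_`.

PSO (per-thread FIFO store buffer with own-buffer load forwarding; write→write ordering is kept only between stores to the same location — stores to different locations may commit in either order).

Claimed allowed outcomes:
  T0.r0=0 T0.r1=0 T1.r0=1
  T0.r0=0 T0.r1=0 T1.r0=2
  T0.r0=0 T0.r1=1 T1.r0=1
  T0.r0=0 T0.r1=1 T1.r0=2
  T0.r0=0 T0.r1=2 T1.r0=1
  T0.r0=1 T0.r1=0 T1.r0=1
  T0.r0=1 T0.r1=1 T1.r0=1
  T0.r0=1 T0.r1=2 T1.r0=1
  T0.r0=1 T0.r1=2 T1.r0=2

missing: T0.r0=0 T0.r1=2 T1.r0=2

outcome vector order: (T0.r0,T0.r1,T1.r0)
[PSO] allowed = {0/0/1 0/0/2 0/1/1 0/1/2 0/2/1 0/2/2 1/0/1 1/1/1 1/2/1 1/2/2}
PSO∖claimed = {0/2/2}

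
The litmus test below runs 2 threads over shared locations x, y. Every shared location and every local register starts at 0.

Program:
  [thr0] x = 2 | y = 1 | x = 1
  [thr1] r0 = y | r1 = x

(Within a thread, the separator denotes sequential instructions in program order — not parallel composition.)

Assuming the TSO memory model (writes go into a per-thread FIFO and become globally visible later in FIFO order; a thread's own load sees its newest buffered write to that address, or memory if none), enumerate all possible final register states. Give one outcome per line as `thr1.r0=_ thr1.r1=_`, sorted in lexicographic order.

thr1.r0=0 thr1.r1=0
thr1.r0=0 thr1.r1=1
thr1.r0=0 thr1.r1=2
thr1.r0=1 thr1.r1=1
thr1.r0=1 thr1.r1=2

outcome vector order: (thr1.r0,thr1.r1)
|TSO outcomes| = 5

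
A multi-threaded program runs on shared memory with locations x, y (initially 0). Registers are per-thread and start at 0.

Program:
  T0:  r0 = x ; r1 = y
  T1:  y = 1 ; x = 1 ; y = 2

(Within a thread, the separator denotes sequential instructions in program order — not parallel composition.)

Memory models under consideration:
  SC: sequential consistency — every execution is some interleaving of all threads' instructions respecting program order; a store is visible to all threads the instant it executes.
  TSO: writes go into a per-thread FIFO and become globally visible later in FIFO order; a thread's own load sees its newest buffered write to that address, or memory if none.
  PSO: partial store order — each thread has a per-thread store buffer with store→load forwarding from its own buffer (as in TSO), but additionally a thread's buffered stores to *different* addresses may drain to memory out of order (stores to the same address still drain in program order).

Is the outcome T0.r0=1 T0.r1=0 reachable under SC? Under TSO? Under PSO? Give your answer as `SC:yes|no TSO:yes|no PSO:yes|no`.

SC:no TSO:no PSO:yes

outcome vector order: (T0.r0,T0.r1)
under SC → (0,0); (0,1); (0,2); (1,1); (1,2)
under TSO → (0,0); (0,1); (0,2); (1,1); (1,2)
under PSO → (0,0); (0,1); (0,2); (1,0); (1,1); (1,2)
target (1,0) ∈ {PSO}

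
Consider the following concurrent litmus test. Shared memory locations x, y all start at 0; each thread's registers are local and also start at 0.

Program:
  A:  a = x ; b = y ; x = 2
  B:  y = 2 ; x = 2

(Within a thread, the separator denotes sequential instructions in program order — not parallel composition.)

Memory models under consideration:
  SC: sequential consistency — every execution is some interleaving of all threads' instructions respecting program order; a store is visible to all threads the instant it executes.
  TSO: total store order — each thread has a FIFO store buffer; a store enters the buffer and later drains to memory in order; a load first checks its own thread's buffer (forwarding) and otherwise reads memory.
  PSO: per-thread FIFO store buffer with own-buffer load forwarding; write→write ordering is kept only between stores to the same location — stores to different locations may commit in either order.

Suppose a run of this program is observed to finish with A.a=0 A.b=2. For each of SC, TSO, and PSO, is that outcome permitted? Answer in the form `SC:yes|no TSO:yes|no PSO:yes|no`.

SC:yes TSO:yes PSO:yes

outcome vector order: (A.a,A.b)
[SC] allowed = {<0 0> <0 2> <2 2>}
[TSO] allowed = {<0 0> <0 2> <2 2>}
[PSO] allowed = {<0 0> <0 2> <2 0> <2 2>}
target <0 2> ∈ {SC,TSO,PSO}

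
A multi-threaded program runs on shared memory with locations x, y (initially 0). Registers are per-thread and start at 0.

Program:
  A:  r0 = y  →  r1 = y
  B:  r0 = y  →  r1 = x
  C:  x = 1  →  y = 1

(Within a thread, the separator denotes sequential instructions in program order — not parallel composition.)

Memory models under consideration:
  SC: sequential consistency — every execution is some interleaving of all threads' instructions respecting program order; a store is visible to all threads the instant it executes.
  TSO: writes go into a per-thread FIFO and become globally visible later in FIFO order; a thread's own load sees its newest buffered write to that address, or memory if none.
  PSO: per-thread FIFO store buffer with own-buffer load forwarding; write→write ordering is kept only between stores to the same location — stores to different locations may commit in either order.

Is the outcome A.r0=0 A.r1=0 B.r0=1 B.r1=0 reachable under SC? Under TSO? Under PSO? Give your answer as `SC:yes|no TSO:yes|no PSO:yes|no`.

outcome vector order: (A.r0,A.r1,B.r0,B.r1)
SC (9): (0,0,0,0) (0,0,0,1) (0,0,1,1) (0,1,0,0) (0,1,0,1) (0,1,1,1) (1,1,0,0) (1,1,0,1) (1,1,1,1)
TSO (9): (0,0,0,0) (0,0,0,1) (0,0,1,1) (0,1,0,0) (0,1,0,1) (0,1,1,1) (1,1,0,0) (1,1,0,1) (1,1,1,1)
PSO (12): (0,0,0,0) (0,0,0,1) (0,0,1,0) (0,0,1,1) (0,1,0,0) (0,1,0,1) (0,1,1,0) (0,1,1,1) (1,1,0,0) (1,1,0,1) (1,1,1,0) (1,1,1,1)
target (0,0,1,0) ∈ {PSO}

SC:no TSO:no PSO:yes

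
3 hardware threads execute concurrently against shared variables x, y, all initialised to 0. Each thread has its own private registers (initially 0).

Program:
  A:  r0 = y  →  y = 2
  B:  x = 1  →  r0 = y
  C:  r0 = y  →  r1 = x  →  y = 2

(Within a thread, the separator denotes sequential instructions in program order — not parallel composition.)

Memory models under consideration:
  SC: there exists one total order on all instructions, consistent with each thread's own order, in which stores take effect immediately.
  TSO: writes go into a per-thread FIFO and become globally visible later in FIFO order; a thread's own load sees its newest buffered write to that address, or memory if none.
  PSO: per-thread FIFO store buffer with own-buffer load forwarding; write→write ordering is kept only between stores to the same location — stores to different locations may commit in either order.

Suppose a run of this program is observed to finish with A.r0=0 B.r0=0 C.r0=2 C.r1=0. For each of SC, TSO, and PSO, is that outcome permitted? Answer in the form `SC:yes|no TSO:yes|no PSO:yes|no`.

SC:no TSO:yes PSO:yes

outcome vector order: (A.r0,B.r0,C.r0,C.r1)
[SC] allowed = {<0 0 0 0>; <0 0 0 1>; <0 0 2 1>; <0 2 0 0>; <0 2 0 1>; <0 2 2 0>; <0 2 2 1>; <2 0 0 0>; <2 0 0 1>; <2 2 0 0>; <2 2 0 1>}
[TSO] allowed = {<0 0 0 0>; <0 0 0 1>; <0 0 2 0>; <0 0 2 1>; <0 2 0 0>; <0 2 0 1>; <0 2 2 0>; <0 2 2 1>; <2 0 0 0>; <2 0 0 1>; <2 2 0 0>; <2 2 0 1>}
[PSO] allowed = {<0 0 0 0>; <0 0 0 1>; <0 0 2 0>; <0 0 2 1>; <0 2 0 0>; <0 2 0 1>; <0 2 2 0>; <0 2 2 1>; <2 0 0 0>; <2 0 0 1>; <2 2 0 0>; <2 2 0 1>}
target <0 0 2 0> ∈ {TSO,PSO}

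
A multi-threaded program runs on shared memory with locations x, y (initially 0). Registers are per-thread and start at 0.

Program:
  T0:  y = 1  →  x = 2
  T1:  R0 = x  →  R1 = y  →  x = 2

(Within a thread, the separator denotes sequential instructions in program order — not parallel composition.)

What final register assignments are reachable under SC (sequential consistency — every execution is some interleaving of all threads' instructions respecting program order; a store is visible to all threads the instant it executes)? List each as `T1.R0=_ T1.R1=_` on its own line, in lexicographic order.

outcome vector order: (T1.R0,T1.R1)
|SC outcomes| = 3

T1.R0=0 T1.R1=0
T1.R0=0 T1.R1=1
T1.R0=2 T1.R1=1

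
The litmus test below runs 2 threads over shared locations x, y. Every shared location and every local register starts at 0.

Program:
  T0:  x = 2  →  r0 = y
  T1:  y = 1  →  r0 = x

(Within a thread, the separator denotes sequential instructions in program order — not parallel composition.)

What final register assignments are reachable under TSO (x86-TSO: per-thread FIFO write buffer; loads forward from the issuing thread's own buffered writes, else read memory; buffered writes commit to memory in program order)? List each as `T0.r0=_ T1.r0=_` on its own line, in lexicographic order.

outcome vector order: (T0.r0,T1.r0)
|TSO outcomes| = 4

T0.r0=0 T1.r0=0
T0.r0=0 T1.r0=2
T0.r0=1 T1.r0=0
T0.r0=1 T1.r0=2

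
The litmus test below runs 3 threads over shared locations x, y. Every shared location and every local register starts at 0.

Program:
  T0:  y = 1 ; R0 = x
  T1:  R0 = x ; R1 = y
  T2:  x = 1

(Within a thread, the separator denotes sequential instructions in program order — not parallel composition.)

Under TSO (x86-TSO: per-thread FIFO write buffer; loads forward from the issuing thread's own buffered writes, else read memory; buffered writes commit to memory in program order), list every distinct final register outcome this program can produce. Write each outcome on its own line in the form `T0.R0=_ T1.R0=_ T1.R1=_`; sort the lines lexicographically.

T0.R0=0 T1.R0=0 T1.R1=0
T0.R0=0 T1.R0=0 T1.R1=1
T0.R0=0 T1.R0=1 T1.R1=0
T0.R0=0 T1.R0=1 T1.R1=1
T0.R0=1 T1.R0=0 T1.R1=0
T0.R0=1 T1.R0=0 T1.R1=1
T0.R0=1 T1.R0=1 T1.R1=0
T0.R0=1 T1.R0=1 T1.R1=1

outcome vector order: (T0.R0,T1.R0,T1.R1)
|TSO outcomes| = 8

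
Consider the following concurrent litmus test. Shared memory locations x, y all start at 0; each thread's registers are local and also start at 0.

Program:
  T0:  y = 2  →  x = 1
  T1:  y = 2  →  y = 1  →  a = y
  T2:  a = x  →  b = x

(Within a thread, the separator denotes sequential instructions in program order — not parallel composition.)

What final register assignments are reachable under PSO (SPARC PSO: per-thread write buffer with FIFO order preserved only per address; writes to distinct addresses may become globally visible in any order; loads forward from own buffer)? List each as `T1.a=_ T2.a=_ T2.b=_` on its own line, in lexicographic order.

T1.a=1 T2.a=0 T2.b=0
T1.a=1 T2.a=0 T2.b=1
T1.a=1 T2.a=1 T2.b=1
T1.a=2 T2.a=0 T2.b=0
T1.a=2 T2.a=0 T2.b=1
T1.a=2 T2.a=1 T2.b=1

outcome vector order: (T1.a,T2.a,T2.b)
|PSO outcomes| = 6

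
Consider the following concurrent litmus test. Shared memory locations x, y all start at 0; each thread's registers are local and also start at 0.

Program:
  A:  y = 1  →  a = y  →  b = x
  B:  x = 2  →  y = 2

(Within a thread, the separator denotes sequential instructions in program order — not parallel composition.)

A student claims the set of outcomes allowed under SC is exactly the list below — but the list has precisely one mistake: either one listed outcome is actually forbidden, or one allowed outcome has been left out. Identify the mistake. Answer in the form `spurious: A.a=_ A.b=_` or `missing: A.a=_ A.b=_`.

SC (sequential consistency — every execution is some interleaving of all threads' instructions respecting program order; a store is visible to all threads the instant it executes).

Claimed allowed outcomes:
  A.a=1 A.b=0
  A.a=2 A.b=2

outcome vector order: (A.a,A.b)
under SC → (1,0); (1,2); (2,2)
SC∖claimed = {(1,2)}

missing: A.a=1 A.b=2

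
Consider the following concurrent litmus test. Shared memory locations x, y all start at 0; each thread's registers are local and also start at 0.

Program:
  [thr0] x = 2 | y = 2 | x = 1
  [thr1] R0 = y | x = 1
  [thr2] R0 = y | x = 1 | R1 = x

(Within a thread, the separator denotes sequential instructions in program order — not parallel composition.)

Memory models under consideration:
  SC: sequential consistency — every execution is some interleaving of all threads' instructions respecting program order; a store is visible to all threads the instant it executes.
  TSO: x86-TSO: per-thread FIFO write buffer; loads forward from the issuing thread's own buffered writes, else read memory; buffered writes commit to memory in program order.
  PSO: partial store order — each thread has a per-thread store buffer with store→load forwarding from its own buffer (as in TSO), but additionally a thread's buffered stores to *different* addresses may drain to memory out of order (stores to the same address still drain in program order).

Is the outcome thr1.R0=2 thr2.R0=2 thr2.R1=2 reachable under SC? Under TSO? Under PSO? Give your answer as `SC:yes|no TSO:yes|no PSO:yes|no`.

SC:no TSO:no PSO:yes

outcome vector order: (thr1.R0,thr2.R0,thr2.R1)
[SC] allowed = {(0,0,1) (0,0,2) (0,2,1) (2,0,1) (2,0,2) (2,2,1)}
[TSO] allowed = {(0,0,1) (0,0,2) (0,2,1) (2,0,1) (2,0,2) (2,2,1)}
[PSO] allowed = {(0,0,1) (0,0,2) (0,2,1) (0,2,2) (2,0,1) (2,0,2) (2,2,1) (2,2,2)}
target (2,2,2) ∈ {PSO}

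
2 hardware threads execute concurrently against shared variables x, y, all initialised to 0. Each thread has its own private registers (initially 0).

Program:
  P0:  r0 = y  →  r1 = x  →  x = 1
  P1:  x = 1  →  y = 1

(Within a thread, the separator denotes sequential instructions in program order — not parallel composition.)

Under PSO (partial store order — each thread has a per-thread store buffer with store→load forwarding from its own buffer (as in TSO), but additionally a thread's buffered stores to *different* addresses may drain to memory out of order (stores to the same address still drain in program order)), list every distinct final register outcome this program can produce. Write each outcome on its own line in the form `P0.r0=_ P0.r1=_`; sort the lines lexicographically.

outcome vector order: (P0.r0,P0.r1)
|PSO outcomes| = 4

P0.r0=0 P0.r1=0
P0.r0=0 P0.r1=1
P0.r0=1 P0.r1=0
P0.r0=1 P0.r1=1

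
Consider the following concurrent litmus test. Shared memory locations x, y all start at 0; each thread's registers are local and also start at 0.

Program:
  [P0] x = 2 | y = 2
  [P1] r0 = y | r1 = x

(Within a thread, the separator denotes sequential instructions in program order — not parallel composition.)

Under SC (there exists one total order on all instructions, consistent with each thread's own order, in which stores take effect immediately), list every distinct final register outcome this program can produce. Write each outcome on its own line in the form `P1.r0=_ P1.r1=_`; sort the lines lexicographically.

P1.r0=0 P1.r1=0
P1.r0=0 P1.r1=2
P1.r0=2 P1.r1=2

outcome vector order: (P1.r0,P1.r1)
|SC outcomes| = 3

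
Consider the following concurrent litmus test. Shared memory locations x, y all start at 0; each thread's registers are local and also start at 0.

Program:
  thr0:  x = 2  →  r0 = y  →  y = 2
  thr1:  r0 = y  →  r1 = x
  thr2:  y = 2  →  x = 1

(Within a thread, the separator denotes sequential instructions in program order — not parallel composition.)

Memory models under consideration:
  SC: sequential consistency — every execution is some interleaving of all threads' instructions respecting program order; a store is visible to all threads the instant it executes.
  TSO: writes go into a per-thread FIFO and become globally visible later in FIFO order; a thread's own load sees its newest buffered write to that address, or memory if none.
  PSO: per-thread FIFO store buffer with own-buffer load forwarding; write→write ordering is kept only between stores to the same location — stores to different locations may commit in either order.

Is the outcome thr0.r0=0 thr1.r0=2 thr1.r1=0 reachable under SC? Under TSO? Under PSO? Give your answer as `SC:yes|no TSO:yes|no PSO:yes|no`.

outcome vector order: (thr0.r0,thr1.r0,thr1.r1)
[SC] allowed = {(0,0,0); (0,0,1); (0,0,2); (0,2,1); (0,2,2); (2,0,0); (2,0,1); (2,0,2); (2,2,0); (2,2,1); (2,2,2)}
[TSO] allowed = {(0,0,0); (0,0,1); (0,0,2); (0,2,0); (0,2,1); (0,2,2); (2,0,0); (2,0,1); (2,0,2); (2,2,0); (2,2,1); (2,2,2)}
[PSO] allowed = {(0,0,0); (0,0,1); (0,0,2); (0,2,0); (0,2,1); (0,2,2); (2,0,0); (2,0,1); (2,0,2); (2,2,0); (2,2,1); (2,2,2)}
target (0,2,0) ∈ {TSO,PSO}

SC:no TSO:yes PSO:yes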